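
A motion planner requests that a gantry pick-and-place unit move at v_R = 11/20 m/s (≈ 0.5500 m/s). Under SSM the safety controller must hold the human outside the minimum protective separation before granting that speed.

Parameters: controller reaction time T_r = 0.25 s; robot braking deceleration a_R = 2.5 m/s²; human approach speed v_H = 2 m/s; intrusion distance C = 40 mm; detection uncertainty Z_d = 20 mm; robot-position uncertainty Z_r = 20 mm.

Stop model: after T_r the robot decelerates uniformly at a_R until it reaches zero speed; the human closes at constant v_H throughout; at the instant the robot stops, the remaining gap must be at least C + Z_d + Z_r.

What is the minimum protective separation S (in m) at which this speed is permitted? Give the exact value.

braking lasts T_s = (11/20)/(5/2) = 0.2200 s
reaction-phase robot travel = 0.5500·0.2500 = 0.1375 m
robot under decel: 0.5500²/(2·2.5000) = 0.0605 m
human over T_r+T_s: 2.0000·(0.2500+0.2200) = 0.9400 m
residual clearance needed = 0.0400+0.0200+0.0200 = 0.0800 m
S_min ≈ 0.1375+0.0605+0.9400+0.0800  ⇒  S_min = 609/500 m

S_min = 609/500 m = 1.2180 m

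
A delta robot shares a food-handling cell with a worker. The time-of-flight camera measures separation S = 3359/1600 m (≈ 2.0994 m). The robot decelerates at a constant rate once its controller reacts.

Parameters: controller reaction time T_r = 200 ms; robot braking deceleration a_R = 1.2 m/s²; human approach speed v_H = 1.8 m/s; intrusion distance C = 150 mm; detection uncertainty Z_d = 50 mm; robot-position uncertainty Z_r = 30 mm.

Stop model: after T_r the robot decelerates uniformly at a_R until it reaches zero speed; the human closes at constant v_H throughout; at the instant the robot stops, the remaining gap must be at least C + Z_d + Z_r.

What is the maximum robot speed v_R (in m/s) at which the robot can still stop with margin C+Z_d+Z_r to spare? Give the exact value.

quadratic (5/12)·v² + (17/10)·v + (-483/320) = 0
  disc = (17/10)² − 4·(5/12)·(-483/320) = 8649/1600 ; √disc = 93/40
  v_R = (−(17/10) + 93/40) / (2·(5/12)) = 3/4 m/s
check:
stop time T_s = (3/4)/(6/5) = 0.6250 s
robot covers v_R·T_r = 0.7500·0.2000 = 0.1500 m before braking
robot under decel: 0.7500²/(2·1.2000) = 0.2344 m
human over T_r+T_s: 1.8000·(0.2000+0.6250) = 1.4850 m
C+Z_d+Z_r = 0.1500+0.0500+0.0300 = 0.2300 m
sum ≈ 0.1500+0.2344+1.4850+0.2300 ≈ 2.0994 m = S ✓

v_R_max = 3/4 m/s = 0.7500 m/s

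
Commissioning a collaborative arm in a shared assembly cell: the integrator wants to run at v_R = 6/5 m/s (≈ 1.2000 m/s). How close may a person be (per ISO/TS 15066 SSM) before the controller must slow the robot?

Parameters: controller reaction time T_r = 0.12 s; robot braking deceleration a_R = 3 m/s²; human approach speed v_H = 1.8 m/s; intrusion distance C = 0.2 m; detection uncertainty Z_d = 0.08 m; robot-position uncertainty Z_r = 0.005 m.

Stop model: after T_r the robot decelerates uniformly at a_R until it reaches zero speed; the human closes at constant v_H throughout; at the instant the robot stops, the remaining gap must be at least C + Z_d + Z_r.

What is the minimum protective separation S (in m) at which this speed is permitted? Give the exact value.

T_s = v_R/a_R = (6/5)/3 = 0.4000 s
robot covers v_R·T_r = 1.2000·0.1200 = 0.1440 m before braking
robot under decel: 1.2000²/(2·3.0000) = 0.2400 m
human closes 1.8000·0.5200 = 0.9360 m
residual clearance needed = 0.2000+0.0800+0.0050 = 0.2850 m
S_min ≈ 0.1440+0.2400+0.9360+0.2850  ⇒  S_min = 321/200 m

S_min = 321/200 m = 1.6050 m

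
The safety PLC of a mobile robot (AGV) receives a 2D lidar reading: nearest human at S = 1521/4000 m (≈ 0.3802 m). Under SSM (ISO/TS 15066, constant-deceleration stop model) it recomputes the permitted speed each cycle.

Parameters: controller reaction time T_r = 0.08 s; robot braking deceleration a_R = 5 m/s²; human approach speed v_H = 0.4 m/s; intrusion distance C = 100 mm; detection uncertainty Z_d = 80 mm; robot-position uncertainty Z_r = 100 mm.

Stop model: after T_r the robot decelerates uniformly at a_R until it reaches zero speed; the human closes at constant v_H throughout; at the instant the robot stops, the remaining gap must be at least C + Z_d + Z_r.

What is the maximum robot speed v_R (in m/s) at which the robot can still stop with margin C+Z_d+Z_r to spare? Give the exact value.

v_R_max = 7/20 m/s = 0.3500 m/s

collect terms ⇒ (1/10)·v_R² + (4/25)·v_R + (-273/4000) = 0
  disc = (4/25)² − 4·(1/10)·(-273/4000) = 529/10000 ; √disc = 23/100
  v_R = (−(4/25) + 23/100) / (2·(1/10)) = 7/20 m/s
check:
stop time T_s = (7/20)/5 = 0.0700 s
robot in T_r: 0.3500·0.0800 = 0.0280 m
braking distance = 0.3500²/(2·5.0000) = 0.0123 m
human closes 0.4000·0.1500 = 0.0600 m
residual clearance needed = 0.1000+0.0800+0.1000 = 0.2800 m
sum ≈ 0.0280+0.0123+0.0600+0.2800 ≈ 0.3802 m = S ✓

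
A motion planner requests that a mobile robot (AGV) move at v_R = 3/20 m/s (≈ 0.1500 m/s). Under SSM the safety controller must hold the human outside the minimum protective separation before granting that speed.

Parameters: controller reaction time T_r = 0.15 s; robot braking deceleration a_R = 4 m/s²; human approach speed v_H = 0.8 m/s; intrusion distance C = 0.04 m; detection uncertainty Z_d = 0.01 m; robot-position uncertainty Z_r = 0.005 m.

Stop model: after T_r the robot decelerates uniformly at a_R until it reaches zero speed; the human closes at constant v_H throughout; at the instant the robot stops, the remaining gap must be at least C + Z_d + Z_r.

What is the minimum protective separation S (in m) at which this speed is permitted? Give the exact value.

S_min = 737/3200 m = 0.2303 m

stop time T_s = (3/20)/4 = 0.0375 s
reaction-phase robot travel = 0.1500·0.1500 = 0.0225 m
braking distance = 0.1500²/(2·4.0000) = 0.0028 m
human closes 0.8000·0.1875 = 0.1500 m
C+Z_d+Z_r = 0.0400+0.0100+0.0050 = 0.0550 m
S_min ≈ 0.0225+0.0028+0.1500+0.0550  ⇒  S_min = 737/3200 m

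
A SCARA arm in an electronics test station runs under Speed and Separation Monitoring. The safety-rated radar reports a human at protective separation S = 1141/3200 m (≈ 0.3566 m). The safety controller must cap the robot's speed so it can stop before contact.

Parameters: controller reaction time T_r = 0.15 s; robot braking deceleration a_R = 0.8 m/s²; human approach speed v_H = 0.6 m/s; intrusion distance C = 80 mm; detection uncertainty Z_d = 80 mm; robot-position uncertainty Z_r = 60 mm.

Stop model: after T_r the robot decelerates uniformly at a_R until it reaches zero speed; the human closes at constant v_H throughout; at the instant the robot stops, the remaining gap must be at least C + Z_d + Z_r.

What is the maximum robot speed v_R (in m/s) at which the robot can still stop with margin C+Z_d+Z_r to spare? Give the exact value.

quadratic (5/8)·v² + (9/10)·v + (-149/3200) = 0
  disc = (9/10)² − 4·(5/8)·(-149/3200) = 5929/6400 ; √disc = 77/80
  v_R = (−(9/10) + 77/80) / (2·(5/8)) = 1/20 m/s
check:
braking lasts T_s = (1/20)/(4/5) = 0.0625 s
robot in T_r: 0.0500·0.1500 = 0.0075 m
robot under decel: 0.0500²/(2·0.8000) = 0.0016 m
person approaches 0.6000·(0.1500+0.0625) = 0.1275 m
C+Z_d+Z_r = 0.0800+0.0800+0.0600 = 0.2200 m
sum ≈ 0.0075+0.0016+0.1275+0.2200 ≈ 0.3566 m = S ✓

v_R_max = 1/20 m/s = 0.0500 m/s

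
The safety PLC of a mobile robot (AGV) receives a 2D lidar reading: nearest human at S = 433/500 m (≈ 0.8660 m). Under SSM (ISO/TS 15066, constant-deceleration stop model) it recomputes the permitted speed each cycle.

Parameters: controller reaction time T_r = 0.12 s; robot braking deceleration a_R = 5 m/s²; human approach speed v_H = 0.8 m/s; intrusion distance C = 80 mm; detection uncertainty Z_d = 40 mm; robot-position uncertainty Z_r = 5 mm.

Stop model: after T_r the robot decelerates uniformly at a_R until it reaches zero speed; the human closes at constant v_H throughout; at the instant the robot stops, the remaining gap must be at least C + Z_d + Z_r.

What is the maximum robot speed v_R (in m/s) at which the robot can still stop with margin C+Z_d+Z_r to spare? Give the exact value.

v_R_max = 3/2 m/s = 1.5000 m/s

at the boundary: (1/10)·v² + (7/25)·v + (-129/200) = 0
  disc = (7/25)² − 4·(1/10)·(-129/200) = 841/2500 ; √disc = 29/50
  v_R = (−(7/25) + 29/50) / (2·(1/10)) = 3/2 m/s
check:
T_s = v_R/a_R = (3/2)/5 = 0.3000 s
reaction-phase robot travel = 1.5000·0.1200 = 0.1800 m
braking distance = 1.5000²/(2·5.0000) = 0.2250 m
human over T_r+T_s: 0.8000·(0.1200+0.3000) = 0.3360 m
C+Z_d+Z_r = 0.0800+0.0400+0.0050 = 0.1250 m
sum ≈ 0.1800+0.2250+0.3360+0.1250 ≈ 0.8660 m = S ✓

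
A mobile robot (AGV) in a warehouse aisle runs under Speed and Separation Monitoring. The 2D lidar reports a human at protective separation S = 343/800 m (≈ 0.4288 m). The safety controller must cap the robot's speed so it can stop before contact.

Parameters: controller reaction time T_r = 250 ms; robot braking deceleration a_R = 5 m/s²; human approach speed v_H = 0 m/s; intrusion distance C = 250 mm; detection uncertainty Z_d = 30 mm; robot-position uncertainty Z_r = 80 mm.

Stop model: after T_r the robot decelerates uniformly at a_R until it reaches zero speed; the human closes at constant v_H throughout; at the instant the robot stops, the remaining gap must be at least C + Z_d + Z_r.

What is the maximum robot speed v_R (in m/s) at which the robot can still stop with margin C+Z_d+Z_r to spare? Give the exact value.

at the boundary: (1/10)·v² + (1/4)·v + (-11/160) = 0
  disc = (1/4)² − 4·(1/10)·(-11/160) = 9/100 ; √disc = 3/10
  v_R = (−(1/4) + 3/10) / (2·(1/10)) = 1/4 m/s
check:
braking lasts T_s = (1/4)/5 = 0.0500 s
robot covers v_R·T_r = 0.2500·0.2500 = 0.0625 m before braking
braking distance = 0.2500²/(2·5.0000) = 0.0063 m
person approaches 0.0000·(0.2500+0.0500) = 0.0000 m
residual clearance needed = 0.2500+0.0300+0.0800 = 0.3600 m
sum ≈ 0.0625+0.0063+0.0000+0.3600 ≈ 0.4288 m = S ✓

v_R_max = 1/4 m/s = 0.2500 m/s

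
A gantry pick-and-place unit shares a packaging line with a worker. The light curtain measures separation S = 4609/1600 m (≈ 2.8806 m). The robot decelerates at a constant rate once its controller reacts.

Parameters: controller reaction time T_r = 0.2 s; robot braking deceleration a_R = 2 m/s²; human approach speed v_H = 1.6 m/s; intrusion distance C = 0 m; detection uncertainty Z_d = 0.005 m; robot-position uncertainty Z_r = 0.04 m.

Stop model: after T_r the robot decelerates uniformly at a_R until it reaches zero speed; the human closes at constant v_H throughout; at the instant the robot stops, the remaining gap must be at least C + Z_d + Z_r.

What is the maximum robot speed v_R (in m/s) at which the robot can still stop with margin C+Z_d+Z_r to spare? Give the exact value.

collect terms ⇒ (1/4)·v_R² + (1)·v_R + (-161/64) = 0
  disc = (1)² − 4·(1/4)·(-161/64) = 225/64 ; √disc = 15/8
  v_R = (−(1) + 15/8) / (2·(1/4)) = 7/4 m/s
check:
T_s = v_R/a_R = (7/4)/2 = 0.8750 s
robot in T_r: 1.7500·0.2000 = 0.3500 m
robot covers 1.7500·0.8750 − ½·2.0000·0.8750² = 0.7656 m while stopping
human over T_r+T_s: 1.6000·(0.2000+0.8750) = 1.7200 m
C+Z_d+Z_r = 0.0000+0.0050+0.0400 = 0.0450 m
sum ≈ 0.3500+0.7656+1.7200+0.0450 ≈ 2.8806 m = S ✓

v_R_max = 7/4 m/s = 1.7500 m/s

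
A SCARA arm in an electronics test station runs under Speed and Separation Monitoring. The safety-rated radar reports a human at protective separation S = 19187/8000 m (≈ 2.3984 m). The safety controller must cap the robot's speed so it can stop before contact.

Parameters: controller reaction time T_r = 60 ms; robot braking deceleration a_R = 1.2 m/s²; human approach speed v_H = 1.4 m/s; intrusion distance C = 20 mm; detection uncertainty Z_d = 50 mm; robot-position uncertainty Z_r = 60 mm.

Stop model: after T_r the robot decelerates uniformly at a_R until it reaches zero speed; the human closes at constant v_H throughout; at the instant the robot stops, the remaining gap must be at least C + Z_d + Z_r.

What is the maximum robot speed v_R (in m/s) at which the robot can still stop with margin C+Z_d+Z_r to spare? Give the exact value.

v_R_max = 5/4 m/s = 1.2500 m/s

at the boundary: (5/12)·v² + (92/75)·v + (-699/320) = 0
  disc = (92/75)² − 4·(5/12)·(-699/320) = 1852321/360000 ; √disc = 1361/600
  v_R = (−(92/75) + 1361/600) / (2·(5/12)) = 5/4 m/s
check:
braking lasts T_s = (5/4)/(6/5) = 1.0417 s
robot in T_r: 1.2500·0.0600 = 0.0750 m
robot under decel: 1.2500²/(2·1.2000) = 0.6510 m
human over T_r+T_s: 1.4000·(0.0600+1.0417) = 1.5423 m
C+Z_d+Z_r = 0.0200+0.0500+0.0600 = 0.1300 m
sum ≈ 0.0750+0.6510+1.5423+0.1300 ≈ 2.3984 m = S ✓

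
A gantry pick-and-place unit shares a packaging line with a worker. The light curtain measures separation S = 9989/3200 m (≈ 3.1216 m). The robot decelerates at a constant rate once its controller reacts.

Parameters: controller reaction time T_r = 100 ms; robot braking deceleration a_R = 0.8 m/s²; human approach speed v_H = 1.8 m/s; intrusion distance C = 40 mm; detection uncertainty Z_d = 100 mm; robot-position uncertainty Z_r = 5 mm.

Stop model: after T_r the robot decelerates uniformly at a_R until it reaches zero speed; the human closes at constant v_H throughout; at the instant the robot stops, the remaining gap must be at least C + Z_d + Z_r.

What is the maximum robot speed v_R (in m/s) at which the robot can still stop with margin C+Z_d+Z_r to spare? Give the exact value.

v_R_max = 19/20 m/s = 0.9500 m/s

at the boundary: (5/8)·v² + (47/20)·v + (-8949/3200) = 0
  disc = (47/20)² − 4·(5/8)·(-8949/3200) = 80089/6400 ; √disc = 283/80
  v_R = (−(47/20) + 283/80) / (2·(5/8)) = 19/20 m/s
check:
stop time T_s = (19/20)/(4/5) = 1.1875 s
robot covers v_R·T_r = 0.9500·0.1000 = 0.0950 m before braking
robot covers 0.9500·1.1875 − ½·0.8000·1.1875² = 0.5641 m while stopping
human closes 1.8000·1.2875 = 2.3175 m
C+Z_d+Z_r = 0.0400+0.1000+0.0050 = 0.1450 m
sum ≈ 0.0950+0.5641+2.3175+0.1450 ≈ 3.1216 m = S ✓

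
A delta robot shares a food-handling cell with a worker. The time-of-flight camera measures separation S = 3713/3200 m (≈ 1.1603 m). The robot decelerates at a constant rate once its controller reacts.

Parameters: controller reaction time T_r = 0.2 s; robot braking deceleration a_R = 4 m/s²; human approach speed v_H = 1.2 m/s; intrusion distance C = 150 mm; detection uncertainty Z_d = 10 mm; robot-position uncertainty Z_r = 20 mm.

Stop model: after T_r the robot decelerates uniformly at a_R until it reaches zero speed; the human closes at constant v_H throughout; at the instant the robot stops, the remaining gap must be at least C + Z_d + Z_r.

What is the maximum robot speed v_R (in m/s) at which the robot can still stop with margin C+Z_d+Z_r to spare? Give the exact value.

at the boundary: (1/8)·v² + (1/2)·v + (-2369/3200) = 0
  disc = (1/2)² − 4·(1/8)·(-2369/3200) = 3969/6400 ; √disc = 63/80
  v_R = (−(1/2) + 63/80) / (2·(1/8)) = 23/20 m/s
check:
T_s = v_R/a_R = (23/20)/4 = 0.2875 s
robot in T_r: 1.1500·0.2000 = 0.2300 m
robot covers 1.1500·0.2875 − ½·4.0000·0.2875² = 0.1653 m while stopping
human over T_r+T_s: 1.2000·(0.2000+0.2875) = 0.5850 m
C+Z_d+Z_r = 0.1500+0.0100+0.0200 = 0.1800 m
sum ≈ 0.2300+0.1653+0.5850+0.1800 ≈ 1.1603 m = S ✓

v_R_max = 23/20 m/s = 1.1500 m/s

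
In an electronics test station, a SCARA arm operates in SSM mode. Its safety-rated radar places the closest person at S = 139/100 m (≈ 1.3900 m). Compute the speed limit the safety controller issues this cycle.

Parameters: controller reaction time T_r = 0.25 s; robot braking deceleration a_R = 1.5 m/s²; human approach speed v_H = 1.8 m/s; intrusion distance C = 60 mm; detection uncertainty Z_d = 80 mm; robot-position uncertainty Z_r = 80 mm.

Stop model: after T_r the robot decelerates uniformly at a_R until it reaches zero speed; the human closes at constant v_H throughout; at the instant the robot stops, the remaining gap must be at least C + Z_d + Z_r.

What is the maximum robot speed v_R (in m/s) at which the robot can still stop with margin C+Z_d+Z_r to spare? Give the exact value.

collect terms ⇒ (1/3)·v_R² + (29/20)·v_R + (-18/25) = 0
  disc = (29/20)² − 4·(1/3)·(-18/25) = 49/16 ; √disc = 7/4
  v_R = (−(29/20) + 7/4) / (2·(1/3)) = 9/20 m/s
check:
braking lasts T_s = (9/20)/(3/2) = 0.3000 s
robot in T_r: 0.4500·0.2500 = 0.1125 m
robot under decel: 0.4500²/(2·1.5000) = 0.0675 m
human over T_r+T_s: 1.8000·(0.2500+0.3000) = 0.9900 m
C+Z_d+Z_r = 0.0600+0.0800+0.0800 = 0.2200 m
sum ≈ 0.1125+0.0675+0.9900+0.2200 ≈ 1.3900 m = S ✓

v_R_max = 9/20 m/s = 0.4500 m/s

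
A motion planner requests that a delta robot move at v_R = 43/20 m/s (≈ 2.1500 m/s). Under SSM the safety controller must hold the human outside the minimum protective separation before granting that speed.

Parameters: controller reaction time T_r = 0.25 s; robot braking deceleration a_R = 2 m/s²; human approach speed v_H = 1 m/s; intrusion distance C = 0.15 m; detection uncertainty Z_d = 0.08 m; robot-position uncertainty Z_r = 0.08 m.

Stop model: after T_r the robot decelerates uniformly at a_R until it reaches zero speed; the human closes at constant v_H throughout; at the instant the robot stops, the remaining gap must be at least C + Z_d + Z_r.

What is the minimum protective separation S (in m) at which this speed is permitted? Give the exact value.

S_min = 213/64 m = 3.3281 m

stop time T_s = (43/20)/2 = 1.0750 s
reaction-phase robot travel = 2.1500·0.2500 = 0.5375 m
robot under decel: 2.1500²/(2·2.0000) = 1.1556 m
human closes 1.0000·1.3250 = 1.3250 m
residual clearance needed = 0.1500+0.0800+0.0800 = 0.3100 m
S_min ≈ 0.5375+1.1556+1.3250+0.3100  ⇒  S_min = 213/64 m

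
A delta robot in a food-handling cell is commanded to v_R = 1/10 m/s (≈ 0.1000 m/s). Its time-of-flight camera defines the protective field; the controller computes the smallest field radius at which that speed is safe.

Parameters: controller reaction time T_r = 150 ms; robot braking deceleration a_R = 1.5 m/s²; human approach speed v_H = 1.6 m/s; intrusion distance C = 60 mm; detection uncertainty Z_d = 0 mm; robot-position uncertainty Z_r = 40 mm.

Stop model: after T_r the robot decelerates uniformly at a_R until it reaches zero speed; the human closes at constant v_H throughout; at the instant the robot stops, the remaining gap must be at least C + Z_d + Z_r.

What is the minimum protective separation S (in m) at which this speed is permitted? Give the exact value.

S_min = 93/200 m = 0.4650 m

stop time T_s = (1/10)/(3/2) = 0.0667 s
robot in T_r: 0.1000·0.1500 = 0.0150 m
braking distance = 0.1000²/(2·1.5000) = 0.0033 m
person approaches 1.6000·(0.1500+0.0667) = 0.3467 m
margins: 0.0600+0.0000+0.0400 = 0.1000 m
S_min ≈ 0.0150+0.0033+0.3467+0.1000  ⇒  S_min = 93/200 m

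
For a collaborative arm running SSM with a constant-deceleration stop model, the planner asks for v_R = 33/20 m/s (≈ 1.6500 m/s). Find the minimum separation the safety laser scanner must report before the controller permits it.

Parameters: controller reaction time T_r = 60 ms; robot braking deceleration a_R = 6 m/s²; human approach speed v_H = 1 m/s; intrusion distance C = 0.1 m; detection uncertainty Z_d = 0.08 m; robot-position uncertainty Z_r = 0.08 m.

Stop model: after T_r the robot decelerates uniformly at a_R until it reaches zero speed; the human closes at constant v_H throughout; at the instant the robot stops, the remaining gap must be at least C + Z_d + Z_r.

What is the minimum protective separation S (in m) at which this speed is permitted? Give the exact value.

S_min = 7367/8000 m = 0.9209 m

braking lasts T_s = (33/20)/6 = 0.2750 s
reaction-phase robot travel = 1.6500·0.0600 = 0.0990 m
robot under decel: 1.6500²/(2·6.0000) = 0.2269 m
human closes 1.0000·0.3350 = 0.3350 m
C+Z_d+Z_r = 0.1000+0.0800+0.0800 = 0.2600 m
S_min ≈ 0.0990+0.2269+0.3350+0.2600  ⇒  S_min = 7367/8000 m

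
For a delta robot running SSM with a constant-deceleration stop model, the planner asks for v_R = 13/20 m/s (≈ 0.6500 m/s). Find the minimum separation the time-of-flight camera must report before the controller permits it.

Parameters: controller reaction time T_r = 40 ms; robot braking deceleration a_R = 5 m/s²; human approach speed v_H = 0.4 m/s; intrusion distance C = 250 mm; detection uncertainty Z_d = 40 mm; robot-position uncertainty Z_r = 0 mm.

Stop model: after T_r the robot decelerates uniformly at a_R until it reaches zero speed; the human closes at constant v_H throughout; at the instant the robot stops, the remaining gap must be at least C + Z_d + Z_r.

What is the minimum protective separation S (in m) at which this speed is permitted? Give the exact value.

T_s = v_R/a_R = (13/20)/5 = 0.1300 s
reaction-phase robot travel = 0.6500·0.0400 = 0.0260 m
braking distance = 0.6500²/(2·5.0000) = 0.0423 m
human closes 0.4000·0.1700 = 0.0680 m
margins: 0.2500+0.0400+0.0000 = 0.2900 m
S_min ≈ 0.0260+0.0423+0.0680+0.2900  ⇒  S_min = 341/800 m

S_min = 341/800 m = 0.4263 m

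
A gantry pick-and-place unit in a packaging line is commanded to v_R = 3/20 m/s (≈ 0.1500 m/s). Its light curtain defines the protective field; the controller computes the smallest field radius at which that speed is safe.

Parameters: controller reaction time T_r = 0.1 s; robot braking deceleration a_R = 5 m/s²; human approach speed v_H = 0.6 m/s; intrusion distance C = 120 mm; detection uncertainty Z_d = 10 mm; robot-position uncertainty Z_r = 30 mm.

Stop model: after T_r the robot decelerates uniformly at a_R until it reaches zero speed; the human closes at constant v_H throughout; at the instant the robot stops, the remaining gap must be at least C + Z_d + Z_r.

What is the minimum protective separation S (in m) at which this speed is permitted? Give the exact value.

T_s = v_R/a_R = (3/20)/5 = 0.0300 s
robot covers v_R·T_r = 0.1500·0.1000 = 0.0150 m before braking
braking distance = 0.1500²/(2·5.0000) = 0.0022 m
person approaches 0.6000·(0.1000+0.0300) = 0.0780 m
C+Z_d+Z_r = 0.1200+0.0100+0.0300 = 0.1600 m
S_min ≈ 0.0150+0.0022+0.0780+0.1600  ⇒  S_min = 1021/4000 m

S_min = 1021/4000 m = 0.2552 m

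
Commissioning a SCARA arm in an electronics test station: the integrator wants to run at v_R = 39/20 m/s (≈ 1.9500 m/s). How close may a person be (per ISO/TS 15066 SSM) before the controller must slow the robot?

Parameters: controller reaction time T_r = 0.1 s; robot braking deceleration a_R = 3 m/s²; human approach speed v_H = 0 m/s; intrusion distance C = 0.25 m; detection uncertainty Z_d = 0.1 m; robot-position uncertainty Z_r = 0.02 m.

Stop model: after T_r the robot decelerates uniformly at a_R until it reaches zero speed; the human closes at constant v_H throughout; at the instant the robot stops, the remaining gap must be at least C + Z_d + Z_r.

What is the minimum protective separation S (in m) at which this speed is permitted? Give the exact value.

S_min = 959/800 m = 1.1987 m

T_s = v_R/a_R = (39/20)/3 = 0.6500 s
robot covers v_R·T_r = 1.9500·0.1000 = 0.1950 m before braking
braking distance = 1.9500²/(2·3.0000) = 0.6338 m
human closes 0.0000·0.7500 = 0.0000 m
margins: 0.2500+0.1000+0.0200 = 0.3700 m
S_min ≈ 0.1950+0.6338+0.0000+0.3700  ⇒  S_min = 959/800 m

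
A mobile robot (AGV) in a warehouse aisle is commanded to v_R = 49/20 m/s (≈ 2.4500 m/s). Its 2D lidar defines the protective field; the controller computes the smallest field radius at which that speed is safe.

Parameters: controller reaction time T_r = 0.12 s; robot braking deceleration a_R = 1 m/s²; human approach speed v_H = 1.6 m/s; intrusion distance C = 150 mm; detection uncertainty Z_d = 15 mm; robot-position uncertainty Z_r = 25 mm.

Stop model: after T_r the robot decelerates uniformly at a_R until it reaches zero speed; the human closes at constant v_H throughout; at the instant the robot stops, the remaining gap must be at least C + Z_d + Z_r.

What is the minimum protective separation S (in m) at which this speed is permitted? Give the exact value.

S_min = 30389/4000 m = 7.5972 m

braking lasts T_s = (49/20)/1 = 2.4500 s
robot covers v_R·T_r = 2.4500·0.1200 = 0.2940 m before braking
braking distance = 2.4500²/(2·1.0000) = 3.0013 m
human over T_r+T_s: 1.6000·(0.1200+2.4500) = 4.1120 m
residual clearance needed = 0.1500+0.0150+0.0250 = 0.1900 m
S_min ≈ 0.2940+3.0013+4.1120+0.1900  ⇒  S_min = 30389/4000 m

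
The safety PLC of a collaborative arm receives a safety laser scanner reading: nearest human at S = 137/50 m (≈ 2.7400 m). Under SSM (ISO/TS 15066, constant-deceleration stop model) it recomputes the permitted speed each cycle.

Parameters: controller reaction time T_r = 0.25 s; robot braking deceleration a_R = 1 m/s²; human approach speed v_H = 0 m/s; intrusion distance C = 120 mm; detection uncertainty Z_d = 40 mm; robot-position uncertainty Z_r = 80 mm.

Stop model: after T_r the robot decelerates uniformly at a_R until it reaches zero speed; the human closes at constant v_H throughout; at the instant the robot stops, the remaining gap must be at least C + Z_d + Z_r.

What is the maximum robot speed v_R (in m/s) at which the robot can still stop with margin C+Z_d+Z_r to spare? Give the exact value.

v_R_max = 2 m/s = 2.0000 m/s

collect terms ⇒ (1/2)·v_R² + (1/4)·v_R + (-5/2) = 0
  disc = (1/4)² − 4·(1/2)·(-5/2) = 81/16 ; √disc = 9/4
  v_R = (−(1/4) + 9/4) / (2·(1/2)) = 2 m/s
check:
braking lasts T_s = 2/1 = 2.0000 s
robot in T_r: 2.0000·0.2500 = 0.5000 m
robot under decel: 2.0000²/(2·1.0000) = 2.0000 m
person approaches 0.0000·(0.2500+2.0000) = 0.0000 m
C+Z_d+Z_r = 0.1200+0.0400+0.0800 = 0.2400 m
sum ≈ 0.5000+2.0000+0.0000+0.2400 ≈ 2.7400 m = S ✓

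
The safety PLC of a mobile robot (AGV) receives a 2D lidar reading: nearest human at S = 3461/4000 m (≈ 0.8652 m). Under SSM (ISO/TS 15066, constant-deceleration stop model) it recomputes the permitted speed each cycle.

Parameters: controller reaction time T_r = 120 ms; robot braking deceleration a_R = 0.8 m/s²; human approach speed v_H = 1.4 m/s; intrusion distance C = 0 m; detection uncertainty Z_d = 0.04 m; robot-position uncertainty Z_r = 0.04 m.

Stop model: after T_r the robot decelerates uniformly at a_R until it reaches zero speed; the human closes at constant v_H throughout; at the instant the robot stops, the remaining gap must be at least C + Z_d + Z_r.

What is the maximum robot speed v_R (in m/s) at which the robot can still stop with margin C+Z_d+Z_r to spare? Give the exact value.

quadratic (5/8)·v² + (187/100)·v + (-2469/4000) = 0
  disc = (187/100)² − 4·(5/8)·(-2469/4000) = 201601/40000 ; √disc = 449/200
  v_R = (−(187/100) + 449/200) / (2·(5/8)) = 3/10 m/s
check:
braking lasts T_s = (3/10)/(4/5) = 0.3750 s
reaction-phase robot travel = 0.3000·0.1200 = 0.0360 m
robot covers 0.3000·0.3750 − ½·0.8000·0.3750² = 0.0563 m while stopping
person approaches 1.4000·(0.1200+0.3750) = 0.6930 m
margins: 0.0000+0.0400+0.0400 = 0.0800 m
sum ≈ 0.0360+0.0563+0.6930+0.0800 ≈ 0.8652 m = S ✓

v_R_max = 3/10 m/s = 0.3000 m/s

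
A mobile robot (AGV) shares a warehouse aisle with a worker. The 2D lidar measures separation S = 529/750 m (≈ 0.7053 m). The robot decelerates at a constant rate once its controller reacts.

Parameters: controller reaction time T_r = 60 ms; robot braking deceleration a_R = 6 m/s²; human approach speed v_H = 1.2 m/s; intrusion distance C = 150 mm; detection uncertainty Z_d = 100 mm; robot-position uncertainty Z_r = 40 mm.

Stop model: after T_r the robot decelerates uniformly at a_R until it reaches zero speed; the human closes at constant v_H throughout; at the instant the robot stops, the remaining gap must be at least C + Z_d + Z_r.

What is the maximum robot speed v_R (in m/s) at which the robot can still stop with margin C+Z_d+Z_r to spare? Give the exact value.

collect terms ⇒ (1/12)·v_R² + (13/50)·v_R + (-103/300) = 0
  disc = (13/50)² − 4·(1/12)·(-103/300) = 1024/5625 ; √disc = 32/75
  v_R = (−(13/50) + 32/75) / (2·(1/12)) = 1 m/s
check:
braking lasts T_s = 1/6 = 0.1667 s
reaction-phase robot travel = 1.0000·0.0600 = 0.0600 m
robot covers 1.0000·0.1667 − ½·6.0000·0.1667² = 0.0833 m while stopping
human closes 1.2000·0.2267 = 0.2720 m
residual clearance needed = 0.1500+0.1000+0.0400 = 0.2900 m
sum ≈ 0.0600+0.0833+0.2720+0.2900 ≈ 0.7053 m = S ✓

v_R_max = 1 m/s = 1.0000 m/s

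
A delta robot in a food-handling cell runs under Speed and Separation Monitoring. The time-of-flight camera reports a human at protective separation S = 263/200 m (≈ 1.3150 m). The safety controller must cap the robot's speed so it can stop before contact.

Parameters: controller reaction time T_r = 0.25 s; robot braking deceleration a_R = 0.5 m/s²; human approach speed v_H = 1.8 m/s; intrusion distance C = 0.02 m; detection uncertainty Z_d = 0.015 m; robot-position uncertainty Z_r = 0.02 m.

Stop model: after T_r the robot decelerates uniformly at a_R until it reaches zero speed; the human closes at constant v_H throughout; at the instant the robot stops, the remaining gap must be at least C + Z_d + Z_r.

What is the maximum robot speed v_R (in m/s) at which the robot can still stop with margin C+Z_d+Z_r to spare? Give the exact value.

at the boundary: (1)·v² + (77/20)·v + (-81/100) = 0
  disc = (77/20)² − 4·(1)·(-81/100) = 289/16 ; √disc = 17/4
  v_R = (−(77/20) + 17/4) / (2·(1)) = 1/5 m/s
check:
stop time T_s = (1/5)/(1/2) = 0.4000 s
reaction-phase robot travel = 0.2000·0.2500 = 0.0500 m
robot under decel: 0.2000²/(2·0.5000) = 0.0400 m
person approaches 1.8000·(0.2500+0.4000) = 1.1700 m
residual clearance needed = 0.0200+0.0150+0.0200 = 0.0550 m
sum ≈ 0.0500+0.0400+1.1700+0.0550 ≈ 1.3150 m = S ✓

v_R_max = 1/5 m/s = 0.2000 m/s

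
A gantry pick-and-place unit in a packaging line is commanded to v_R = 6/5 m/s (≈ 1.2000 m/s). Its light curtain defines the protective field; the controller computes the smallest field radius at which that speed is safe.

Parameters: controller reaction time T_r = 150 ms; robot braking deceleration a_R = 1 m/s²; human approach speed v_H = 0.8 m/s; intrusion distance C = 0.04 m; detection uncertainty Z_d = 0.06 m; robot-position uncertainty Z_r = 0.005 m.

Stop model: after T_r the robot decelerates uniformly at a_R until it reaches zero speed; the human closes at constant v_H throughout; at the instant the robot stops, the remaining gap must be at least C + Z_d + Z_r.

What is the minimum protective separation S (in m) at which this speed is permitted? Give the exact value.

T_s = v_R/a_R = (6/5)/1 = 1.2000 s
robot in T_r: 1.2000·0.1500 = 0.1800 m
robot under decel: 1.2000²/(2·1.0000) = 0.7200 m
human over T_r+T_s: 0.8000·(0.1500+1.2000) = 1.0800 m
margins: 0.0400+0.0600+0.0050 = 0.1050 m
S_min ≈ 0.1800+0.7200+1.0800+0.1050  ⇒  S_min = 417/200 m

S_min = 417/200 m = 2.0850 m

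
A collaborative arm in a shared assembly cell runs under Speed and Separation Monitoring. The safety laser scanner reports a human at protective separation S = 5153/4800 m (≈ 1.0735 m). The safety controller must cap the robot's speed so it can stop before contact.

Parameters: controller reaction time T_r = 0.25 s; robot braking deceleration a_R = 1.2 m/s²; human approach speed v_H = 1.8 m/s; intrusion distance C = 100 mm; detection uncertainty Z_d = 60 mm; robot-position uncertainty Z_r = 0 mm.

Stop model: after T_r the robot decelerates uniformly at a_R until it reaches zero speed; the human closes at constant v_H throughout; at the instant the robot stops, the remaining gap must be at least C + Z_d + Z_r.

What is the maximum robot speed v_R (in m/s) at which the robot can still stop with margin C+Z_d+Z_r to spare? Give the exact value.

v_R_max = 1/4 m/s = 0.2500 m/s

at the boundary: (5/12)·v² + (7/4)·v + (-89/192) = 0
  disc = (7/4)² − 4·(5/12)·(-89/192) = 2209/576 ; √disc = 47/24
  v_R = (−(7/4) + 47/24) / (2·(5/12)) = 1/4 m/s
check:
braking lasts T_s = (1/4)/(6/5) = 0.2083 s
robot in T_r: 0.2500·0.2500 = 0.0625 m
robot covers 0.2500·0.2083 − ½·1.2000·0.2083² = 0.0260 m while stopping
human closes 1.8000·0.4583 = 0.8250 m
C+Z_d+Z_r = 0.1000+0.0600+0.0000 = 0.1600 m
sum ≈ 0.0625+0.0260+0.8250+0.1600 ≈ 1.0735 m = S ✓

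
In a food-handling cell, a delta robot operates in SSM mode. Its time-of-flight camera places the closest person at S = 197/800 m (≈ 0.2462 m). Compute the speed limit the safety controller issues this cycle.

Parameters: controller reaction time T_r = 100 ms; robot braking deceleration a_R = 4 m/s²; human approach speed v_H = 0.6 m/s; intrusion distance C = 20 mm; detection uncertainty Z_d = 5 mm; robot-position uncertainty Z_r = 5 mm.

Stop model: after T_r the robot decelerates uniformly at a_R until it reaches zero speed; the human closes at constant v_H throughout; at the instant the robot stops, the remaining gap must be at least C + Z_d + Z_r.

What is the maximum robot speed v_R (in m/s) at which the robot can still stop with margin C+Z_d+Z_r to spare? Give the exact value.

v_R_max = 1/2 m/s = 0.5000 m/s

quadratic (1/8)·v² + (1/4)·v + (-5/32) = 0
  disc = (1/4)² − 4·(1/8)·(-5/32) = 9/64 ; √disc = 3/8
  v_R = (−(1/4) + 3/8) / (2·(1/8)) = 1/2 m/s
check:
stop time T_s = (1/2)/4 = 0.1250 s
reaction-phase robot travel = 0.5000·0.1000 = 0.0500 m
braking distance = 0.5000²/(2·4.0000) = 0.0312 m
person approaches 0.6000·(0.1000+0.1250) = 0.1350 m
residual clearance needed = 0.0200+0.0050+0.0050 = 0.0300 m
sum ≈ 0.0500+0.0312+0.1350+0.0300 ≈ 0.2462 m = S ✓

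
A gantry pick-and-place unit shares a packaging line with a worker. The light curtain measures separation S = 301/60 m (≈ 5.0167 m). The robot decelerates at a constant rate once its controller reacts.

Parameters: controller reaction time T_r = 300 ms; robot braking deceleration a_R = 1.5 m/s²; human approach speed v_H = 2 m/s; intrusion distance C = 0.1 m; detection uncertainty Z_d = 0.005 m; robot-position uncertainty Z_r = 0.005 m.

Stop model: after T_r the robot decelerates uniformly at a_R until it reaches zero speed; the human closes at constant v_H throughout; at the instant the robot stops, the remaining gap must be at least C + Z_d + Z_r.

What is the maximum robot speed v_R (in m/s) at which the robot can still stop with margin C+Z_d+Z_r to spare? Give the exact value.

at the boundary: (1/3)·v² + (49/30)·v + (-323/75) = 0
  disc = (49/30)² − 4·(1/3)·(-323/75) = 841/100 ; √disc = 29/10
  v_R = (−(49/30) + 29/10) / (2·(1/3)) = 19/10 m/s
check:
braking lasts T_s = (19/10)/(3/2) = 1.2667 s
robot covers v_R·T_r = 1.9000·0.3000 = 0.5700 m before braking
robot under decel: 1.9000²/(2·1.5000) = 1.2033 m
human over T_r+T_s: 2.0000·(0.3000+1.2667) = 3.1333 m
margins: 0.1000+0.0050+0.0050 = 0.1100 m
sum ≈ 0.5700+1.2033+3.1333+0.1100 ≈ 5.0167 m = S ✓

v_R_max = 19/10 m/s = 1.9000 m/s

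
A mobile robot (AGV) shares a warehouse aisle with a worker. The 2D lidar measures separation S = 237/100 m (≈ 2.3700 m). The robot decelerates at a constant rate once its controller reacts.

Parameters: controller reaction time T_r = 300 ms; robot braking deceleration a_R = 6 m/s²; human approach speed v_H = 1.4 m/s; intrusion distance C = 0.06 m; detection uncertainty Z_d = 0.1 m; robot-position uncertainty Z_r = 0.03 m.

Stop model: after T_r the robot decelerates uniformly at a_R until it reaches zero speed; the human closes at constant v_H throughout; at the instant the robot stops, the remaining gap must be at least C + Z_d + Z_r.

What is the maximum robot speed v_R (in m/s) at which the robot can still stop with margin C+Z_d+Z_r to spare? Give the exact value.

quadratic (1/12)·v² + (8/15)·v + (-44/25) = 0
  disc = (8/15)² − 4·(1/12)·(-44/25) = 196/225 ; √disc = 14/15
  v_R = (−(8/15) + 14/15) / (2·(1/12)) = 12/5 m/s
check:
braking lasts T_s = (12/5)/6 = 0.4000 s
robot covers v_R·T_r = 2.4000·0.3000 = 0.7200 m before braking
braking distance = 2.4000²/(2·6.0000) = 0.4800 m
human over T_r+T_s: 1.4000·(0.3000+0.4000) = 0.9800 m
residual clearance needed = 0.0600+0.1000+0.0300 = 0.1900 m
sum ≈ 0.7200+0.4800+0.9800+0.1900 ≈ 2.3700 m = S ✓

v_R_max = 12/5 m/s = 2.4000 m/s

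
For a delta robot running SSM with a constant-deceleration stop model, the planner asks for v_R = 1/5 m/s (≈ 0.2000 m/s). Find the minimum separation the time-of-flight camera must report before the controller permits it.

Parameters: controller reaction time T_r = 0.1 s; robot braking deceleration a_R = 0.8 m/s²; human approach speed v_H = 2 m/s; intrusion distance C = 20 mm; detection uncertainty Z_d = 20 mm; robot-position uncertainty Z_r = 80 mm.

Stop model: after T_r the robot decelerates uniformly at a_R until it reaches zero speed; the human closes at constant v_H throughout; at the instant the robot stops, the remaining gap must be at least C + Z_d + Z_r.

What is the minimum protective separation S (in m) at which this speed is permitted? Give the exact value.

S_min = 173/200 m = 0.8650 m

T_s = v_R/a_R = (1/5)/(4/5) = 0.2500 s
reaction-phase robot travel = 0.2000·0.1000 = 0.0200 m
robot covers 0.2000·0.2500 − ½·0.8000·0.2500² = 0.0250 m while stopping
person approaches 2.0000·(0.1000+0.2500) = 0.7000 m
C+Z_d+Z_r = 0.0200+0.0200+0.0800 = 0.1200 m
S_min ≈ 0.0200+0.0250+0.7000+0.1200  ⇒  S_min = 173/200 m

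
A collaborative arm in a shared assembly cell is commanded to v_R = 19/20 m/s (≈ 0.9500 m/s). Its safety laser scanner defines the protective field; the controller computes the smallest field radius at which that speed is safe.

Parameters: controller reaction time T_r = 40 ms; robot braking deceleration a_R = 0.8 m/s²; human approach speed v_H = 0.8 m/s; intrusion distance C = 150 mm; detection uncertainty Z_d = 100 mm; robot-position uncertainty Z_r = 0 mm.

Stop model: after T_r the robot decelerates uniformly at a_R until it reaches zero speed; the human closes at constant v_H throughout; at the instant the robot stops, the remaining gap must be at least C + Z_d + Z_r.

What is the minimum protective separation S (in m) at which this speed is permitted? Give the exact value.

S_min = 5869/3200 m = 1.8341 m

T_s = v_R/a_R = (19/20)/(4/5) = 1.1875 s
reaction-phase robot travel = 0.9500·0.0400 = 0.0380 m
braking distance = 0.9500²/(2·0.8000) = 0.5641 m
person approaches 0.8000·(0.0400+1.1875) = 0.9820 m
C+Z_d+Z_r = 0.1500+0.1000+0.0000 = 0.2500 m
S_min ≈ 0.0380+0.5641+0.9820+0.2500  ⇒  S_min = 5869/3200 m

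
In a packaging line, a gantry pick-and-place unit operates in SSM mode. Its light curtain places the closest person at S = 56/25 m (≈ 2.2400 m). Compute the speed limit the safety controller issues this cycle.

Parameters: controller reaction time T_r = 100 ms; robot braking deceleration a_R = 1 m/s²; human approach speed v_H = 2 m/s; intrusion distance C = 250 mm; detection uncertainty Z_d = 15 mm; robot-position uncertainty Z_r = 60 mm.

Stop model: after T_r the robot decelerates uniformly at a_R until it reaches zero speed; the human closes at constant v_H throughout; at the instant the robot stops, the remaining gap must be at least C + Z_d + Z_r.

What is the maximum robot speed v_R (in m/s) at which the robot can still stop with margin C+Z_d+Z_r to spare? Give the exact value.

v_R_max = 7/10 m/s = 0.7000 m/s

quadratic (1/2)·v² + (21/10)·v + (-343/200) = 0
  disc = (21/10)² − 4·(1/2)·(-343/200) = 196/25 ; √disc = 14/5
  v_R = (−(21/10) + 14/5) / (2·(1/2)) = 7/10 m/s
check:
stop time T_s = (7/10)/1 = 0.7000 s
reaction-phase robot travel = 0.7000·0.1000 = 0.0700 m
robot under decel: 0.7000²/(2·1.0000) = 0.2450 m
person approaches 2.0000·(0.1000+0.7000) = 1.6000 m
margins: 0.2500+0.0150+0.0600 = 0.3250 m
sum ≈ 0.0700+0.2450+1.6000+0.3250 ≈ 2.2400 m = S ✓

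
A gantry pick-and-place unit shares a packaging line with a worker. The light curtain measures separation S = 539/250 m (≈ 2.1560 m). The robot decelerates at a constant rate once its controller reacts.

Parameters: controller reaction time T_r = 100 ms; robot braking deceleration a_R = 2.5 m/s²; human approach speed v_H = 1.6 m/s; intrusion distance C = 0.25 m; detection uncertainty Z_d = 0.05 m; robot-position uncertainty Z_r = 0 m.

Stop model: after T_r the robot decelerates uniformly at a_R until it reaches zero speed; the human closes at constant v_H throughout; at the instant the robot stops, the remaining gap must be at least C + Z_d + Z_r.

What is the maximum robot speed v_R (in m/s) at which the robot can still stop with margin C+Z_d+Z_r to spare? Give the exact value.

v_R_max = 8/5 m/s = 1.6000 m/s

collect terms ⇒ (1/5)·v_R² + (37/50)·v_R + (-212/125) = 0
  disc = (37/50)² − 4·(1/5)·(-212/125) = 4761/2500 ; √disc = 69/50
  v_R = (−(37/50) + 69/50) / (2·(1/5)) = 8/5 m/s
check:
stop time T_s = (8/5)/(5/2) = 0.6400 s
robot covers v_R·T_r = 1.6000·0.1000 = 0.1600 m before braking
robot under decel: 1.6000²/(2·2.5000) = 0.5120 m
human closes 1.6000·0.7400 = 1.1840 m
residual clearance needed = 0.2500+0.0500+0.0000 = 0.3000 m
sum ≈ 0.1600+0.5120+1.1840+0.3000 ≈ 2.1560 m = S ✓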